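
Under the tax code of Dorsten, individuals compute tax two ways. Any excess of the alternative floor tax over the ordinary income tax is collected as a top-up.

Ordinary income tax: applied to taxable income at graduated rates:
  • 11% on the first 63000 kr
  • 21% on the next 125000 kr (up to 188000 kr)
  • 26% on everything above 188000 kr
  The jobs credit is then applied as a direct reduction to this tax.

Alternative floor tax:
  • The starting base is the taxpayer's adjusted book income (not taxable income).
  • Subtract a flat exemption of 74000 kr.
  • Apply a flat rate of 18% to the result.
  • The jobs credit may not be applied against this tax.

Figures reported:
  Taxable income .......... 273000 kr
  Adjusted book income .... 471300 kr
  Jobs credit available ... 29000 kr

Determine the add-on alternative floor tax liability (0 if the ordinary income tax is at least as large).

45234 kr

Alternative floor tax:
  Base (adjusted book income): 471300 kr
  Less exemption 74000 kr → base 397300 kr
  397300 kr × 18% = 71514 kr

Ordinary income tax:
  63000 kr × 11% = 6930 kr
  125000 kr × 21% = 26250 kr
  85000 kr × 26% = 22100 kr
  → 55280 kr
  Less jobs credit 29000 kr → 26280 kr

Excess of alternative floor tax over ordinary income tax: 71514 kr − 26280 kr = 45234 kr.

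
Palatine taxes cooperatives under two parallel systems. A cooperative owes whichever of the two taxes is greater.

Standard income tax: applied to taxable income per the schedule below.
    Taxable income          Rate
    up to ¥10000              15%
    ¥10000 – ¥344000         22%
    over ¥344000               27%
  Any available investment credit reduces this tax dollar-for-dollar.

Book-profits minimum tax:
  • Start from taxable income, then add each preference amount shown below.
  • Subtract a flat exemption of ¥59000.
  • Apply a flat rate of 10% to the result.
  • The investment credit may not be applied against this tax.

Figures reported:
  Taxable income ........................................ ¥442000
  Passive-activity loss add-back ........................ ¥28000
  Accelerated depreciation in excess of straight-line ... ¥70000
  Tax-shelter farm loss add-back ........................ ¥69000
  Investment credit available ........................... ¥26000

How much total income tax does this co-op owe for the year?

Standard income tax:
  ¥10000 × 15% = ¥1500
  ¥334000 × 22% = ¥73480
  ¥98000 × 27% = ¥26460
  → ¥101440
  Less investment credit ¥26000 → ¥75440

Book-profits minimum tax:
  Adjusted income: ¥442000 + ¥28000 + ¥70000 + ¥69000 = ¥609000
  Less exemption ¥59000 → base ¥550000
  ¥550000 × 10% = ¥55000

¥75440 > ¥55000, so the standard income tax governs.

¥75440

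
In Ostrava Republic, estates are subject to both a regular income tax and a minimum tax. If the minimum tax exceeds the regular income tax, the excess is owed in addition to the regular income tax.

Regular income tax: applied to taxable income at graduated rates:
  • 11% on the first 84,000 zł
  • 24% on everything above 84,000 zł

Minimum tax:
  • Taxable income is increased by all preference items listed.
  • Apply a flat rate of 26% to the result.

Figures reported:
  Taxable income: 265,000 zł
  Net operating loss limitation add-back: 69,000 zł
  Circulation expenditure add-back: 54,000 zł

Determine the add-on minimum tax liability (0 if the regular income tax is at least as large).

48,200 zł

Regular income tax:
  84,000 zł × 11% = 9,240 zł
  181,000 zł × 24% = 43,440 zł
  → 52,680 zł

Minimum tax:
  Adjusted income: 265,000 zł + 69,000 zł + 54,000 zł = 388,000 zł
  388,000 zł × 26% = 100,880 zł

Excess of minimum tax over regular income tax: 100,880 zł − 52,680 zł = 48,200 zł.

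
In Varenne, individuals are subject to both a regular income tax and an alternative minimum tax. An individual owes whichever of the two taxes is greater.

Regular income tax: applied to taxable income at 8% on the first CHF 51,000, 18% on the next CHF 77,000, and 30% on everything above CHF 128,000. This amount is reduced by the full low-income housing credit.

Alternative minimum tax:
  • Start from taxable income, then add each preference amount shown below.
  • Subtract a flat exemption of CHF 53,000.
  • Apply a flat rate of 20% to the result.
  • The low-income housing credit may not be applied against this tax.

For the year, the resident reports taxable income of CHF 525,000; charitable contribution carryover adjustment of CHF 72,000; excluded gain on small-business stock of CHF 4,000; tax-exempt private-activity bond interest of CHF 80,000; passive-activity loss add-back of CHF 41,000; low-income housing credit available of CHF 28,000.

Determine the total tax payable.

CHF 133,800

Alternative minimum tax:
  Adjusted income: CHF 525,000 + CHF 72,000 + CHF 4,000 + CHF 80,000 + CHF 41,000 = CHF 722,000
  Less exemption CHF 53,000 → base CHF 669,000
  CHF 669,000 × 20% = CHF 133,800

Regular income tax:
  CHF 51,000 × 8% = CHF 4,080
  CHF 77,000 × 18% = CHF 13,860
  CHF 397,000 × 30% = CHF 119,100
  → CHF 137,040
  Less low-income housing credit CHF 28,000 → CHF 109,040

CHF 133,800 > CHF 109,040, so the alternative minimum tax is the binding amount.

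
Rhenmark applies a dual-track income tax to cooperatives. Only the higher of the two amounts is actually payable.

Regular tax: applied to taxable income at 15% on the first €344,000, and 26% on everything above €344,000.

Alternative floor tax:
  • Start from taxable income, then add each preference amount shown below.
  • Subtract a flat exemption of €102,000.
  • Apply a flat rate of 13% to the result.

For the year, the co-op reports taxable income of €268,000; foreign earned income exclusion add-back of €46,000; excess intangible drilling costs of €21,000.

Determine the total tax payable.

Regular tax:
  €268,000 × 15% = €40,200

Alternative floor tax:
  Adjusted income: €268,000 + €46,000 + €21,000 = €335,000
  Less exemption €102,000 → base €233,000
  €233,000 × 13% = €30,290

€40,200 > €30,290, so the regular tax governs.

€40,200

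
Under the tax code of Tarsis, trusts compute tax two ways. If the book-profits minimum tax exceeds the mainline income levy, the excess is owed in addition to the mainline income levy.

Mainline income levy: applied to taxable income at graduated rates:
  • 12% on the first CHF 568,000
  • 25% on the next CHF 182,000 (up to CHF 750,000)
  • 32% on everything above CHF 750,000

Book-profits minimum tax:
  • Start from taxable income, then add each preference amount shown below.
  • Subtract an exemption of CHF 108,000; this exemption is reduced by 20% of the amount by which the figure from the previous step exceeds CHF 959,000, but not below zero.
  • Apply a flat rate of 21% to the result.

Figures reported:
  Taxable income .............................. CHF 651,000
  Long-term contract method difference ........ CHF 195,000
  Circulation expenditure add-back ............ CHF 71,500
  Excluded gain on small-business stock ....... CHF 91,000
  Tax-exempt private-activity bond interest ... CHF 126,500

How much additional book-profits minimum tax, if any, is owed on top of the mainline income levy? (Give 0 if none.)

Book-profits minimum tax:
  Adjusted income: CHF 651,000 + CHF 195,000 + CHF 71,500 + CHF 91,000 + CHF 126,500 = CHF 1,135,000
  Exemption: CHF 108,000 − 20% × (CHF 1,135,000 − CHF 959,000) = CHF 108,000 − CHF 35,200 = CHF 72,800
  Base: CHF 1,135,000 − CHF 72,800 = CHF 1,062,200
  CHF 1,062,200 × 21% = CHF 223,062

Mainline income levy:
  CHF 568,000 × 12% = CHF 68,160
  CHF 83,000 × 25% = CHF 20,750
  → CHF 88,910

Excess of book-profits minimum tax over mainline income levy: CHF 223,062 − CHF 88,910 = CHF 134,152.

CHF 134,152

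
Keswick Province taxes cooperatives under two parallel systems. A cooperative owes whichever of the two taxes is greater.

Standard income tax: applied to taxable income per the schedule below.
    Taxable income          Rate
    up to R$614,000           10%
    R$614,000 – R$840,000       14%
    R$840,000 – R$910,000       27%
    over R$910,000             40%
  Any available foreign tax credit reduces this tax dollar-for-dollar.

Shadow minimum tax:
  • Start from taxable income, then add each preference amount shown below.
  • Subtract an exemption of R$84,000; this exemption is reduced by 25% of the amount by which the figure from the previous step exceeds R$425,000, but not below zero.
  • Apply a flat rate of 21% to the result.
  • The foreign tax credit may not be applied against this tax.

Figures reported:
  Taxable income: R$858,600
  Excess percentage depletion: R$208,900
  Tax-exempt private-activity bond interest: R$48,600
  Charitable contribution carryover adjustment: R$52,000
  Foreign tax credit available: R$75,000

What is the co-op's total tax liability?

R$245,301

Standard income tax:
  R$614,000 × 10% = R$61,400
  R$226,000 × 14% = R$31,640
  R$18,600 × 27% = R$5,022
  → R$98,062
  Less foreign tax credit R$75,000 → R$23,062

Shadow minimum tax:
  Adjusted income: R$858,600 + R$208,900 + R$48,600 + R$52,000 = R$1,168,100
  Exemption: 25% × (R$1,168,100 − R$425,000) = R$185,775 ≥ R$84,000, so the exemption is fully phased out
  Base: R$1,168,100 − R$0 = R$1,168,100
  R$1,168,100 × 21% = R$245,301

R$245,301 > R$23,062, so the shadow minimum tax is the binding amount.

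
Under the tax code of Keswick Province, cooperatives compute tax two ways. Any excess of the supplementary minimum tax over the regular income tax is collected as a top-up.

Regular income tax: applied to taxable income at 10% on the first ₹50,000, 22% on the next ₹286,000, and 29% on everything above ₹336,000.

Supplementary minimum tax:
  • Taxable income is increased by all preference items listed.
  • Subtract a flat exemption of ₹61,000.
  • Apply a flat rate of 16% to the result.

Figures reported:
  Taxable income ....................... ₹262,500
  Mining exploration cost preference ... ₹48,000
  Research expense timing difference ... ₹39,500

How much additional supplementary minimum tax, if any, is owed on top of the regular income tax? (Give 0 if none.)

Supplementary minimum tax:
  Adjusted income: ₹262,500 + ₹48,000 + ₹39,500 = ₹350,000
  Less exemption ₹61,000 → base ₹289,000
  ₹289,000 × 16% = ₹46,240

Regular income tax:
  ₹50,000 × 10% = ₹5,000
  ₹212,500 × 22% = ₹46,750
  → ₹51,750

₹46,240 ≤ ₹51,750, so no add-on is due.

₹0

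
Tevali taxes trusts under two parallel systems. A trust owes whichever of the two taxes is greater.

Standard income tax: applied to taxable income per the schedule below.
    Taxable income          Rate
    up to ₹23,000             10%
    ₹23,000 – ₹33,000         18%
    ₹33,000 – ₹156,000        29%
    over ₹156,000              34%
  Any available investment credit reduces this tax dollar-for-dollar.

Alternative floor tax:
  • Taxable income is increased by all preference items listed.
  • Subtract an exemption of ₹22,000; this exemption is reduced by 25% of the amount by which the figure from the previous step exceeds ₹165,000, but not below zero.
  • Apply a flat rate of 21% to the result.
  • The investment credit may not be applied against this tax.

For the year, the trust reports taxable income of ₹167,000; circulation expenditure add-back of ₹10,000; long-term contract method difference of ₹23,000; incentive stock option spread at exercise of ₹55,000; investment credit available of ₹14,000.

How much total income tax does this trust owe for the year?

Standard income tax:
  ₹23,000 × 10% = ₹2,300
  ₹10,000 × 18% = ₹1,800
  ₹123,000 × 29% = ₹35,670
  ₹11,000 × 34% = ₹3,740
  → ₹43,510
  Less investment credit ₹14,000 → ₹29,510

Alternative floor tax:
  Adjusted income: ₹167,000 + ₹10,000 + ₹23,000 + ₹55,000 = ₹255,000
  Exemption: 25% × (₹255,000 − ₹165,000) = ₹22,500 ≥ ₹22,000, so the exemption is fully phased out
  Base: ₹255,000 − ₹0 = ₹255,000
  ₹255,000 × 21% = ₹53,550

₹53,550 > ₹29,510, so the alternative floor tax is the binding amount.

₹53,550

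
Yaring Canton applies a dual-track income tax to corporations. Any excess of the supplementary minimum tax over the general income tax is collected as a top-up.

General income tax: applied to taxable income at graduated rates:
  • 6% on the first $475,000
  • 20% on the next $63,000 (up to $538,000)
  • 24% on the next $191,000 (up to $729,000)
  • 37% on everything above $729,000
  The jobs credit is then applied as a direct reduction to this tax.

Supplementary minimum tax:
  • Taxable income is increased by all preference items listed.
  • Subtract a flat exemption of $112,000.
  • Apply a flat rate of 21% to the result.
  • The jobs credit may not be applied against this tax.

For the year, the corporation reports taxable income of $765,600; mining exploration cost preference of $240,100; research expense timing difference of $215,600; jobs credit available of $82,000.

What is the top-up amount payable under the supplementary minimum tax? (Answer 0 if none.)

Supplementary minimum tax:
  Adjusted income: $765,600 + $240,100 + $215,600 = $1,221,300
  Less exemption $112,000 → base $1,109,300
  $1,109,300 × 21% = $232,953

General income tax:
  $475,000 × 6% = $28,500
  $63,000 × 20% = $12,600
  $191,000 × 24% = $45,840
  $36,600 × 37% = $13,542
  → $100,482
  Less jobs credit $82,000 → $18,482

Excess of supplementary minimum tax over general income tax: $232,953 − $18,482 = $214,471.

$214,471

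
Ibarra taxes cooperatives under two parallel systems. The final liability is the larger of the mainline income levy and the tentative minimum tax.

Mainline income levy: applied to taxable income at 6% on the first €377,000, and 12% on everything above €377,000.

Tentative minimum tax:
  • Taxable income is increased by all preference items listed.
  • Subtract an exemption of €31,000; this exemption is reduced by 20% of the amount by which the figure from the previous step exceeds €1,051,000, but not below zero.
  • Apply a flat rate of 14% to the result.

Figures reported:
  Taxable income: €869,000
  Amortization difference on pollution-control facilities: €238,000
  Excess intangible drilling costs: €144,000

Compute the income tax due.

Mainline income levy:
  €377,000 × 6% = €22,620
  €492,000 × 12% = €59,040
  → €81,660

Tentative minimum tax:
  Adjusted income: €869,000 + €238,000 + €144,000 = €1,251,000
  Exemption: 20% × (€1,251,000 − €1,051,000) = €40,000 ≥ €31,000, so the exemption is fully phased out
  Base: €1,251,000 − €0 = €1,251,000
  €1,251,000 × 14% = €175,140

€175,140 > €81,660, so the tentative minimum tax is the binding amount.

€175,140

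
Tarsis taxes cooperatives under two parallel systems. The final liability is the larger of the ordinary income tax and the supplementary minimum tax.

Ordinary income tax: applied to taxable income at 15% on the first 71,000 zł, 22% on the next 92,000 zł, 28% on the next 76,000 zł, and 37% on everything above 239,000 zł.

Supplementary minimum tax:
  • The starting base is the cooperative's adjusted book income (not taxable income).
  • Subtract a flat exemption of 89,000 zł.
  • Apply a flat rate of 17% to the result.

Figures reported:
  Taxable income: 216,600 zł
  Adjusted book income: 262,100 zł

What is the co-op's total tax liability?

45,898 zł

Supplementary minimum tax:
  Base (adjusted book income): 262,100 zł
  Less exemption 89,000 zł → base 173,100 zł
  173,100 zł × 17% = 29,427 zł

Ordinary income tax:
  71,000 zł × 15% = 10,650 zł
  92,000 zł × 22% = 20,240 zł
  53,600 zł × 28% = 15,008 zł
  → 45,898 zł

45,898 zł > 29,427 zł, so the ordinary income tax governs.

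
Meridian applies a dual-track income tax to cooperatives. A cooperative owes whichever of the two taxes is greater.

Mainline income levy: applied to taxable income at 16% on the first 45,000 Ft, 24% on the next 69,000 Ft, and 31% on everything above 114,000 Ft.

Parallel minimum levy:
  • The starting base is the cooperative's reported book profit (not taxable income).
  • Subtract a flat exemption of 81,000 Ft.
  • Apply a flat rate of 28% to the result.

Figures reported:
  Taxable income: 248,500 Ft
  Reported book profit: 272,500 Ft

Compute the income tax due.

Parallel minimum levy:
  Base (reported book profit): 272,500 Ft
  Less exemption 81,000 Ft → base 191,500 Ft
  191,500 Ft × 28% = 53,620 Ft

Mainline income levy:
  45,000 Ft × 16% = 7,200 Ft
  69,000 Ft × 24% = 16,560 Ft
  134,500 Ft × 31% = 41,695 Ft
  → 65,455 Ft

65,455 Ft > 53,620 Ft, so the mainline income levy governs.

65,455 Ft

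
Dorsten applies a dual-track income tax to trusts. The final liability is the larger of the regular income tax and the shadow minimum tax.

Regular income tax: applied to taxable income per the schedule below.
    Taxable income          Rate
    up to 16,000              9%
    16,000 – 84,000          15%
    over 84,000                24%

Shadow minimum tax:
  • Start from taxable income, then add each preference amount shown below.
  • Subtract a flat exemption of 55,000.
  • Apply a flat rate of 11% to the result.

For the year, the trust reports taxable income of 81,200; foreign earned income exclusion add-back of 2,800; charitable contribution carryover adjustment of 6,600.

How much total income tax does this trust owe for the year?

11,220

Shadow minimum tax:
  Adjusted income: 81,200 + 2,800 + 6,600 = 90,600
  Less exemption 55,000 → base 35,600
  35,600 × 11% = 3,916

Regular income tax:
  16,000 × 9% = 1,440
  65,200 × 15% = 9,780
  → 11,220

11,220 > 3,916, so the regular income tax governs.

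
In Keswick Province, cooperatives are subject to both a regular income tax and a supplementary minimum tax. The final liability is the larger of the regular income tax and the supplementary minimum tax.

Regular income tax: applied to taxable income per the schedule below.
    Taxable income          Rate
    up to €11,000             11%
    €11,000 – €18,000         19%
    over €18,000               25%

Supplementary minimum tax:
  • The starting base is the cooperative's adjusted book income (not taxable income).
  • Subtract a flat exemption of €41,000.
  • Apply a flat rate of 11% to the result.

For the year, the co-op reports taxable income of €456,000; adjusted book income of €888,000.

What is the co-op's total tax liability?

€112,040

Supplementary minimum tax:
  Base (adjusted book income): €888,000
  Less exemption €41,000 → base €847,000
  €847,000 × 11% = €93,170

Regular income tax:
  €11,000 × 11% = €1,210
  €7,000 × 19% = €1,330
  €438,000 × 25% = €109,500
  → €112,040

€112,040 > €93,170, so the regular income tax governs.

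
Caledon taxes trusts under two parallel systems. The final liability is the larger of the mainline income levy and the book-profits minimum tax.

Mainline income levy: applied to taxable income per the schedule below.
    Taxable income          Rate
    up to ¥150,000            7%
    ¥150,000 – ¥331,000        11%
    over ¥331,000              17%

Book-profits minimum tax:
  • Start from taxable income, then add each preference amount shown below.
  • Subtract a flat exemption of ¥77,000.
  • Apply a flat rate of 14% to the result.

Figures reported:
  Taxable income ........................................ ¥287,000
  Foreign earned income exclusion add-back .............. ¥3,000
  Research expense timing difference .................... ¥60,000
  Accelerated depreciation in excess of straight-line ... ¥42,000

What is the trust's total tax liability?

Book-profits minimum tax:
  Adjusted income: ¥287,000 + ¥3,000 + ¥60,000 + ¥42,000 = ¥392,000
  Less exemption ¥77,000 → base ¥315,000
  ¥315,000 × 14% = ¥44,100

Mainline income levy:
  ¥150,000 × 7% = ¥10,500
  ¥137,000 × 11% = ¥15,070
  → ¥25,570

¥44,100 > ¥25,570, so the book-profits minimum tax is the binding amount.

¥44,100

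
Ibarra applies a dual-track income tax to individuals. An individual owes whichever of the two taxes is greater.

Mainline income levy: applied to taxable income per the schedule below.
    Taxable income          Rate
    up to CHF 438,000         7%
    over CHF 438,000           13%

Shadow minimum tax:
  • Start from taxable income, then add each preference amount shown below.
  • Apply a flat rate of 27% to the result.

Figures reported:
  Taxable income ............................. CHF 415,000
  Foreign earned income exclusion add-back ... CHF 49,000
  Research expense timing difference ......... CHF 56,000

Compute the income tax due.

Mainline income levy:
  CHF 415,000 × 7% = CHF 29,050

Shadow minimum tax:
  Adjusted income: CHF 415,000 + CHF 49,000 + CHF 56,000 = CHF 520,000
  CHF 520,000 × 27% = CHF 140,400

CHF 140,400 > CHF 29,050, so the shadow minimum tax is the binding amount.

CHF 140,400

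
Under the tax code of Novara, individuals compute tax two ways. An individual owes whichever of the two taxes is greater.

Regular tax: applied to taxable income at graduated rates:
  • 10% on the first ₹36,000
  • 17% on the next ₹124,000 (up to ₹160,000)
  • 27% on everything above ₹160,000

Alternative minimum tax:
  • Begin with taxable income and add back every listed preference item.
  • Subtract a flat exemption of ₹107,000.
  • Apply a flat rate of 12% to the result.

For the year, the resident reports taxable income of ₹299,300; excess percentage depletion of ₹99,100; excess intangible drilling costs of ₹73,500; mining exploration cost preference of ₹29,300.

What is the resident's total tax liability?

Regular tax:
  ₹36,000 × 10% = ₹3,600
  ₹124,000 × 17% = ₹21,080
  ₹139,300 × 27% = ₹37,611
  → ₹62,291

Alternative minimum tax:
  Adjusted income: ₹299,300 + ₹99,100 + ₹73,500 + ₹29,300 = ₹501,200
  Less exemption ₹107,000 → base ₹394,200
  ₹394,200 × 12% = ₹47,304

₹62,291 > ₹47,304, so the regular tax governs.

₹62,291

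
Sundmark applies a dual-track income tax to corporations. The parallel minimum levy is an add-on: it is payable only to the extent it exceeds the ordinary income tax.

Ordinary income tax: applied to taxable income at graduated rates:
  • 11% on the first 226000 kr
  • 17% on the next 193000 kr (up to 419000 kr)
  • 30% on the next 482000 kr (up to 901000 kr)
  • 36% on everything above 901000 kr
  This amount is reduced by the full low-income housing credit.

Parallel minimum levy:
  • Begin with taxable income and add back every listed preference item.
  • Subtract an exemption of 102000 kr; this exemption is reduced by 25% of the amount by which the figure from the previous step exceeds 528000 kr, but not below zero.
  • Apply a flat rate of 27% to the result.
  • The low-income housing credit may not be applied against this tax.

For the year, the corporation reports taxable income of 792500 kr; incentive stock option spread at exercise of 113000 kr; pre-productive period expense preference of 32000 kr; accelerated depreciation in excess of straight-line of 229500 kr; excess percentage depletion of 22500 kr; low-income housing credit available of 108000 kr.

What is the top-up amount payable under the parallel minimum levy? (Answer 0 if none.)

259445 kr

Parallel minimum levy:
  Adjusted income: 792500 kr + 113000 kr + 32000 kr + 229500 kr + 22500 kr = 1189500 kr
  Exemption: 25% × (1189500 kr − 528000 kr) = 165375 kr ≥ 102000 kr, so the exemption is fully phased out
  Base: 1189500 kr − 0 kr = 1189500 kr
  1189500 kr × 27% = 321165 kr

Ordinary income tax:
  226000 kr × 11% = 24860 kr
  193000 kr × 17% = 32810 kr
  373500 kr × 30% = 112050 kr
  → 169720 kr
  Less low-income housing credit 108000 kr → 61720 kr

Excess of parallel minimum levy over ordinary income tax: 321165 kr − 61720 kr = 259445 kr.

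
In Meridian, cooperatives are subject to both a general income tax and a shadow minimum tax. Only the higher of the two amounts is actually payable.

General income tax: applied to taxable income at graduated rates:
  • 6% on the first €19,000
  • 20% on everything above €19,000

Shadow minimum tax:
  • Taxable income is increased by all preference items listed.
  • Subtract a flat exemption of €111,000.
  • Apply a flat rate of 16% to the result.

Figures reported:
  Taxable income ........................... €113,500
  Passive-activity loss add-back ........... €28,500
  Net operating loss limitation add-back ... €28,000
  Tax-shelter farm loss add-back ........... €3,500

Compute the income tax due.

€20,040

General income tax:
  €19,000 × 6% = €1,140
  €94,500 × 20% = €18,900
  → €20,040

Shadow minimum tax:
  Adjusted income: €113,500 + €28,500 + €28,000 + €3,500 = €173,500
  Less exemption €111,000 → base €62,500
  €62,500 × 16% = €10,000

€20,040 > €10,000, so the general income tax governs.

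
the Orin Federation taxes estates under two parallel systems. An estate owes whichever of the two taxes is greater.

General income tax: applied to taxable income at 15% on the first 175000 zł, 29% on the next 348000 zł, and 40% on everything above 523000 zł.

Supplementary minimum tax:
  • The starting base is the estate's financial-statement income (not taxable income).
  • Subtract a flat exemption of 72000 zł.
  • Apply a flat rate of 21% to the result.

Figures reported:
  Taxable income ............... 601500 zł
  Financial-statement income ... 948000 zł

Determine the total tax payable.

General income tax:
  175000 zł × 15% = 26250 zł
  348000 zł × 29% = 100920 zł
  78500 zł × 40% = 31400 zł
  → 158570 zł

Supplementary minimum tax:
  Base (financial-statement income): 948000 zł
  Less exemption 72000 zł → base 876000 zł
  876000 zł × 21% = 183960 zł

183960 zł > 158570 zł, so the supplementary minimum tax is the binding amount.

183960 zł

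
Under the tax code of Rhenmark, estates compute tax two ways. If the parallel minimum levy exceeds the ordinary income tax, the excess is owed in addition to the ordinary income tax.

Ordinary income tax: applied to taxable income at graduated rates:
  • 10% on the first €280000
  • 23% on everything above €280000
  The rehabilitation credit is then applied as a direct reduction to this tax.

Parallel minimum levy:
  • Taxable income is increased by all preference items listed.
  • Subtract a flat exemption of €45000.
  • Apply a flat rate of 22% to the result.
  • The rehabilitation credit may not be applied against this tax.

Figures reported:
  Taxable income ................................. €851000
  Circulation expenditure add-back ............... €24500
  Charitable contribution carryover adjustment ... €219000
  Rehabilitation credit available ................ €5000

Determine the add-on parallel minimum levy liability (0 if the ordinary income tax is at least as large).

€76560

Parallel minimum levy:
  Adjusted income: €851000 + €24500 + €219000 = €1094500
  Less exemption €45000 → base €1049500
  €1049500 × 22% = €230890

Ordinary income tax:
  €280000 × 10% = €28000
  €571000 × 23% = €131330
  → €159330
  Less rehabilitation credit €5000 → €154330

Excess of parallel minimum levy over ordinary income tax: €230890 − €154330 = €76560.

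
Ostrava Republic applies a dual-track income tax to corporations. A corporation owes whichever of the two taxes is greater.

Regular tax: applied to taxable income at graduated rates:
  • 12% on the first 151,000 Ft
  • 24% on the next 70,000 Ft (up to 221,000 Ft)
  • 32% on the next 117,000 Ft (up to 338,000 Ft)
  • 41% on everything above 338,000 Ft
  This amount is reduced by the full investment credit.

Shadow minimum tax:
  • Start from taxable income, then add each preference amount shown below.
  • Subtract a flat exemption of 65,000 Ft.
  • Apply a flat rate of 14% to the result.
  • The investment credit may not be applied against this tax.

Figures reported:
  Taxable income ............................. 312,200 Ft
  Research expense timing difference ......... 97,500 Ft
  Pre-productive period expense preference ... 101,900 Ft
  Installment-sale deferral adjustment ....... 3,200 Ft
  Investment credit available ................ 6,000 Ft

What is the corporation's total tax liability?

62,972 Ft

Shadow minimum tax:
  Adjusted income: 312,200 Ft + 97,500 Ft + 101,900 Ft + 3,200 Ft = 514,800 Ft
  Less exemption 65,000 Ft → base 449,800 Ft
  449,800 Ft × 14% = 62,972 Ft

Regular tax:
  151,000 Ft × 12% = 18,120 Ft
  70,000 Ft × 24% = 16,800 Ft
  91,200 Ft × 32% = 29,184 Ft
  → 64,104 Ft
  Less investment credit 6,000 Ft → 58,104 Ft

62,972 Ft > 58,104 Ft, so the shadow minimum tax is the binding amount.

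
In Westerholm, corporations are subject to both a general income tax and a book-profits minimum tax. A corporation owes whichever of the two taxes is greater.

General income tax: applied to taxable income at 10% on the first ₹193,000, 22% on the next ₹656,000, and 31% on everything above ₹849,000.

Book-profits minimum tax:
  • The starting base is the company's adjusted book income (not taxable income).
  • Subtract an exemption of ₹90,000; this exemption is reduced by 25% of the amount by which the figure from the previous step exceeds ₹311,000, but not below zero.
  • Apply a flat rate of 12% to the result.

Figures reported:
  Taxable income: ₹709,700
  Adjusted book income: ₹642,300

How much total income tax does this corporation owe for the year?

Book-profits minimum tax:
  Base (adjusted book income): ₹642,300
  Exemption: ₹90,000 − 25% × (₹642,300 − ₹311,000) = ₹90,000 − ₹82,825 = ₹7,175
  Base: ₹642,300 − ₹7,175 = ₹635,125
  ₹635,125 × 12% = ₹76,215

General income tax:
  ₹193,000 × 10% = ₹19,300
  ₹516,700 × 22% = ₹113,674
  → ₹132,974

₹132,974 > ₹76,215, so the general income tax governs.

₹132,974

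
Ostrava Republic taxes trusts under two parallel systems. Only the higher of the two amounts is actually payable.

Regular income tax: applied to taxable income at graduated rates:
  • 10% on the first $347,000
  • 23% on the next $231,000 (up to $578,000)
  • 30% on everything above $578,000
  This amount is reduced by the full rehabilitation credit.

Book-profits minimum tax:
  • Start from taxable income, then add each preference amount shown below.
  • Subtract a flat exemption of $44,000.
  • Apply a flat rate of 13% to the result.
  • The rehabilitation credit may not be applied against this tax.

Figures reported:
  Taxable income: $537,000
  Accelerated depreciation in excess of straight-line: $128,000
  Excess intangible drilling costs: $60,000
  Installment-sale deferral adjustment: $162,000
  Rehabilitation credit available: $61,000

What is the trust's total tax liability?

$109,590

Book-profits minimum tax:
  Adjusted income: $537,000 + $128,000 + $60,000 + $162,000 = $887,000
  Less exemption $44,000 → base $843,000
  $843,000 × 13% = $109,590

Regular income tax:
  $347,000 × 10% = $34,700
  $190,000 × 23% = $43,700
  → $78,400
  Less rehabilitation credit $61,000 → $17,400

$109,590 > $17,400, so the book-profits minimum tax is the binding amount.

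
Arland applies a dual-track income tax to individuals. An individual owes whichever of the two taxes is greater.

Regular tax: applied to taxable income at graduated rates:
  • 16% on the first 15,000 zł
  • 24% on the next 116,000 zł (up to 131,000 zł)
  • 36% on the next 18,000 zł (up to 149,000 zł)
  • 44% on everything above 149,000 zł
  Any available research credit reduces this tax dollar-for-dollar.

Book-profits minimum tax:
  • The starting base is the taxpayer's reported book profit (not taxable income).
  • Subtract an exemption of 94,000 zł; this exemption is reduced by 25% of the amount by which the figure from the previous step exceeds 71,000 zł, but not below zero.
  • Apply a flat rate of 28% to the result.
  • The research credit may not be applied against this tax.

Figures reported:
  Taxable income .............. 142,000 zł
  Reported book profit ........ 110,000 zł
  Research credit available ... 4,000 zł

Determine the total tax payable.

Book-profits minimum tax:
  Base (reported book profit): 110,000 zł
  Exemption: 94,000 zł − 25% × (110,000 zł − 71,000 zł) = 94,000 zł − 9,750 zł = 84,250 zł
  Base: 110,000 zł − 84,250 zł = 25,750 zł
  25,750 zł × 28% = 7,210 zł

Regular tax:
  15,000 zł × 16% = 2,400 zł
  116,000 zł × 24% = 27,840 zł
  11,000 zł × 36% = 3,960 zł
  → 34,200 zł
  Less research credit 4,000 zł → 30,200 zł

30,200 zł > 7,210 zł, so the regular tax governs.

30,200 zł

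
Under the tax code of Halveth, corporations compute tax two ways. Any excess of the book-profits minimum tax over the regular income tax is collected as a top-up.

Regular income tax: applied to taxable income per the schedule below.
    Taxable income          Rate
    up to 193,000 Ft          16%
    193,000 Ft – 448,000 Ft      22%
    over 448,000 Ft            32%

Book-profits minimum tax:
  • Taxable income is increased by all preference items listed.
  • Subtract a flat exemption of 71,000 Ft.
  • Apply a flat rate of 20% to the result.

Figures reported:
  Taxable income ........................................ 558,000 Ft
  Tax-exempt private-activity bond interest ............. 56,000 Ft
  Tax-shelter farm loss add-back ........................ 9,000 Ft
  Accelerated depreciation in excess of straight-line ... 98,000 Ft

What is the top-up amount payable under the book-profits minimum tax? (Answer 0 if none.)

Regular income tax:
  193,000 Ft × 16% = 30,880 Ft
  255,000 Ft × 22% = 56,100 Ft
  110,000 Ft × 32% = 35,200 Ft
  → 122,180 Ft

Book-profits minimum tax:
  Adjusted income: 558,000 Ft + 56,000 Ft + 9,000 Ft + 98,000 Ft = 721,000 Ft
  Less exemption 71,000 Ft → base 650,000 Ft
  650,000 Ft × 20% = 130,000 Ft

Excess of book-profits minimum tax over regular income tax: 130,000 Ft − 122,180 Ft = 7,820 Ft.

7,820 Ft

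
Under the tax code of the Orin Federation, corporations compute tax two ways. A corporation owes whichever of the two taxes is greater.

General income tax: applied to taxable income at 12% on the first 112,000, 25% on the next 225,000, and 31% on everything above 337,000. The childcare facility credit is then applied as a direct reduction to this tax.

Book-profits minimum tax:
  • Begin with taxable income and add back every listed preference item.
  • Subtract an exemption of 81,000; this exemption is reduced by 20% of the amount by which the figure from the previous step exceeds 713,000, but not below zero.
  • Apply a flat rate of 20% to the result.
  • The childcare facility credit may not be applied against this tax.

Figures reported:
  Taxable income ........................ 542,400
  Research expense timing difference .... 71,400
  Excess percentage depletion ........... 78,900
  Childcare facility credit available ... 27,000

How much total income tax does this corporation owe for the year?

122,340

General income tax:
  112,000 × 12% = 13,440
  225,000 × 25% = 56,250
  205,400 × 31% = 63,674
  → 133,364
  Less childcare facility credit 27,000 → 106,364

Book-profits minimum tax:
  Adjusted income: 542,400 + 71,400 + 78,900 = 692,700
  Exemption: 692,700 ≤ 713,000, so full 81,000 applies
  Base: 692,700 − 81,000 = 611,700
  611,700 × 20% = 122,340

122,340 > 106,364, so the book-profits minimum tax is the binding amount.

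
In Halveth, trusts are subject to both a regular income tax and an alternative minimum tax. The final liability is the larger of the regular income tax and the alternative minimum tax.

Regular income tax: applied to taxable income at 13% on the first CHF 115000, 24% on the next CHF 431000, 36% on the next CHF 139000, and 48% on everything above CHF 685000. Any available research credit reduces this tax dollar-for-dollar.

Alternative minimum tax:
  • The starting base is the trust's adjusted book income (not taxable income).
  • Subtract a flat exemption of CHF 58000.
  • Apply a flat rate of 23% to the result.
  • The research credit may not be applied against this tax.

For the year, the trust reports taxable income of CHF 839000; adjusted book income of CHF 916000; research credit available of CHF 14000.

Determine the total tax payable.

CHF 228350

Regular income tax:
  CHF 115000 × 13% = CHF 14950
  CHF 431000 × 24% = CHF 103440
  CHF 139000 × 36% = CHF 50040
  CHF 154000 × 48% = CHF 73920
  → CHF 242350
  Less research credit CHF 14000 → CHF 228350

Alternative minimum tax:
  Base (adjusted book income): CHF 916000
  Less exemption CHF 58000 → base CHF 858000
  CHF 858000 × 23% = CHF 197340

CHF 228350 > CHF 197340, so the regular income tax governs.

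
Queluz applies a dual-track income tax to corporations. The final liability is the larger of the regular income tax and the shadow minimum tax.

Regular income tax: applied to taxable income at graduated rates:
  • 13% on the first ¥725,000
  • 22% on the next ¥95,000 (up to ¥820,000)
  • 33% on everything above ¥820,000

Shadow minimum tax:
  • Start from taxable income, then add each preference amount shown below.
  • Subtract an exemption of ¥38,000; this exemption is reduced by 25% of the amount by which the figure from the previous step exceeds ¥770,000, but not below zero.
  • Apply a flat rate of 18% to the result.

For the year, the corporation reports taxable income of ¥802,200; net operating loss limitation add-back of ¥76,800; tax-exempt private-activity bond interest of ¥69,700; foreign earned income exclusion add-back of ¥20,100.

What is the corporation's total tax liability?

¥174,384

Shadow minimum tax:
  Adjusted income: ¥802,200 + ¥76,800 + ¥69,700 + ¥20,100 = ¥968,800
  Exemption: 25% × (¥968,800 − ¥770,000) = ¥49,700 ≥ ¥38,000, so the exemption is fully phased out
  Base: ¥968,800 − ¥0 = ¥968,800
  ¥968,800 × 18% = ¥174,384

Regular income tax:
  ¥725,000 × 13% = ¥94,250
  ¥77,200 × 22% = ¥16,984
  → ¥111,234

¥174,384 > ¥111,234, so the shadow minimum tax is the binding amount.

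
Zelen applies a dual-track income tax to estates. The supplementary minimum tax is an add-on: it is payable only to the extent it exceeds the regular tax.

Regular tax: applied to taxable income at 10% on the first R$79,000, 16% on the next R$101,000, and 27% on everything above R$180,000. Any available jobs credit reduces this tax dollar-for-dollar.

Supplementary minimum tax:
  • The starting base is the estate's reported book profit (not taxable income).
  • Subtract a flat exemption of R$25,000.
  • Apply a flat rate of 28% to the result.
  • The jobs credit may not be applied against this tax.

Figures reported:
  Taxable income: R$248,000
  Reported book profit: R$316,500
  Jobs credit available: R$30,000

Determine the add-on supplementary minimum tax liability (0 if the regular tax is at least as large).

R$69,200

Supplementary minimum tax:
  Base (reported book profit): R$316,500
  Less exemption R$25,000 → base R$291,500
  R$291,500 × 28% = R$81,620

Regular tax:
  R$79,000 × 10% = R$7,900
  R$101,000 × 16% = R$16,160
  R$68,000 × 27% = R$18,360
  → R$42,420
  Less jobs credit R$30,000 → R$12,420

Excess of supplementary minimum tax over regular tax: R$81,620 − R$12,420 = R$69,200.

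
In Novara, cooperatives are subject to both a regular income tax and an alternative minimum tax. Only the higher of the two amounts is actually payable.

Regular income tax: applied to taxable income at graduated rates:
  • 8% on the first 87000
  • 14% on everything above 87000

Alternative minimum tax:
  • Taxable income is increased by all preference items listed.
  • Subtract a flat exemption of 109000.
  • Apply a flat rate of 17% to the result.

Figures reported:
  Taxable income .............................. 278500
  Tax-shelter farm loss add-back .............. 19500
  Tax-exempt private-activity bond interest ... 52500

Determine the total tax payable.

41055

Regular income tax:
  87000 × 8% = 6960
  191500 × 14% = 26810
  → 33770

Alternative minimum tax:
  Adjusted income: 278500 + 19500 + 52500 = 350500
  Less exemption 109000 → base 241500
  241500 × 17% = 41055

41055 > 33770, so the alternative minimum tax is the binding amount.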